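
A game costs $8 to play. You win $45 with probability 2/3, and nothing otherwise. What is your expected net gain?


E[gain] = (45-8)×2/3 + (-8)×1/3
= 74/3 - 8/3 = 22

Expected net gain = $22 ≈ $22.00


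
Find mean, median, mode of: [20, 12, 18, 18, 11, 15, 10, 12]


Sorted: [10, 11, 12, 12, 15, 18, 18, 20]
Mean = 116/8 = 29/2
Median = 27/2
Freq: {20: 1, 12: 2, 18: 2, 11: 1, 15: 1, 10: 1}
Mode: [12, 18]

Mean=29/2, Median=27/2, Mode=[12, 18]


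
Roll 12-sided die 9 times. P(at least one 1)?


P(no 1)^9 = (11/12)^9 = 2357947691/5159780352
P(≥1) = 1 - 2357947691/5159780352 = 2801832661/5159780352

P = 2801832661/5159780352 ≈ 54.30%


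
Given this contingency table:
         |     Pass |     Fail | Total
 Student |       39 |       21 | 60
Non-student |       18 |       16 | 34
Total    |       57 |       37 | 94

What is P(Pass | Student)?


P(Pass | Student) = 39/(39+21) = 39/60 = 13/20

P(Pass|Student) = 13/20 ≈ 65.00%


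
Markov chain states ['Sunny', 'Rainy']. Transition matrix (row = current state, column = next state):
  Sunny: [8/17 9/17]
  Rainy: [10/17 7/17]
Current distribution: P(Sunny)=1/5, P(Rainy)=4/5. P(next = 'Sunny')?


P(next=Sunny) = Σᵢ P(now=i)×P(i→Sunny)
= 1/5×8/17 + 4/5×10/17
= 8/85 + 8/17 = 48/85

P = 48/85 ≈ 0.5647


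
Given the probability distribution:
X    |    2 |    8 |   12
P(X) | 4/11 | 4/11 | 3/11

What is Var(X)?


E[X] = 76/11
E[X²] = 64
Var(X) = E[X²] - (E[X])² = 64 - 5776/121 = 1968/121

Var(X) = 1968/121 ≈ 16.2645


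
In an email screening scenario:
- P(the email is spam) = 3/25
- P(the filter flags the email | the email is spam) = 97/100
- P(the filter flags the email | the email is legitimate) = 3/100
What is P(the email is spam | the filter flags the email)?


Using Bayes' theorem:
P(A|B) = P(B|A)·P(A) / P(B)

P(the filter flags the email) = 97/100 × 3/25 + 3/100 × 22/25
= 291/2500 + 33/1250 = 357/2500

P(the email is spam|the filter flags the email) = (291/2500) / (357/2500) = 97/119

P(the email is spam|the filter flags the email) = 97/119 ≈ 81.51%


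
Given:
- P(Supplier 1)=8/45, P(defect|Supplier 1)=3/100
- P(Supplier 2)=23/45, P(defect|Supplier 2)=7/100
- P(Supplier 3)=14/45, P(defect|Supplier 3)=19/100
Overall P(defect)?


P(B) = Σ P(B|Aᵢ)×P(Aᵢ)
  3/100×8/45 = 2/375
  7/100×23/45 = 161/4500
  19/100×14/45 = 133/2250
Sum = 451/4500

P(defect) = 451/4500 ≈ 10.02%


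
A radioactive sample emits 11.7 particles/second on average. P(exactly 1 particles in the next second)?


Poisson(λ=11.7): P(X=1) = e^(-λ)×λ^k/k!
= e^(-11.7) × 11.7^1 / 1!
≈ 8.293819161e-06 × 11.7 / 1 ≈ 0.000097

P(X=1) ≈ 0.000097 ≈ 0.01%


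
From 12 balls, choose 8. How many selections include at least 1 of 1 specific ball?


Complement: C(12,8) - C(11,8) = 495 - 165 = 330

330


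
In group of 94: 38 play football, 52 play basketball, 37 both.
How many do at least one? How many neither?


|A∪B| = 38+52-37 = 53
Neither = 94-53 = 41

At least one: 53; Neither: 41


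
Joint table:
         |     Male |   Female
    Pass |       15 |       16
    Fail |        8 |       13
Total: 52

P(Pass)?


P(Pass) = (15+16)/52 = 31/52

P(Pass) = 31/52 ≈ 59.62%


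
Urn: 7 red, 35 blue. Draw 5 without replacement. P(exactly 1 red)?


Hypergeometric: C(7,1)×C(35,4)/C(42,5)
= 7×52360/850668 = 13090/30381

P(X=1) = 13090/30381 ≈ 43.09%


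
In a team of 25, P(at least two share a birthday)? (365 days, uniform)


P(all different) = Π(365-i)/365 for i=0..24
= 0.431300
P(match) = 1 - 0.431300 = 0.568700

P ≈ 0.5687 ≈ 56.87%


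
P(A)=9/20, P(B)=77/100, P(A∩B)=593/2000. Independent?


P(A)×P(B) = 693/2000
P(A∩B) = 593/2000
Not equal → NOT independent

No, not independent


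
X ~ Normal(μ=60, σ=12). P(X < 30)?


z = (30-60)/12 = -2.5
P(Z < -2.5) = 0.0062

P(X < 30) ≈ 0.0062


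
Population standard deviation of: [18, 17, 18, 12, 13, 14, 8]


Mean = 100/7
  (18-100/7)²=676/49
  (17-100/7)²=361/49
  (18-100/7)²=676/49
  (12-100/7)²=256/49
  (13-100/7)²=81/49
  (14-100/7)²=4/49
  (8-100/7)²=1936/49
Σ(x-μ)² = 570/7
σ² = (570/7)/7 = 570/49

σ = √(570/49) ≈ 3.4107


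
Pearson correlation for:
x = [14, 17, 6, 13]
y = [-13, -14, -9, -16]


n=4, Σx=50, Σy=-52, Σxy=-682, Σx²=690, Σy²=702
r = (4×(-682) - 50×(-52))/√((4×690 - 50²)(4×702 - (-52)²))
= -128/√(260×104) = -128/√27040 ≈ -128/164.4384 ≈ -0.7784

r ≈ -0.7784


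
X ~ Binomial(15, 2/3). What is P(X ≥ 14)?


P(X ≥ 14) = Σ P(X=i) for i=14..15
P(X=14) = 81920/4782969
P(X=15) = 32768/14348907
Sum = 278528/14348907

P(X ≥ 14) = 278528/14348907 ≈ 1.94%


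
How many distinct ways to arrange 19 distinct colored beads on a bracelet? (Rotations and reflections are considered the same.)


Free circular arrangements: rotations and reflections both identified.
(n-1)!/2 = 18!/2 = 6402373705728000/2 = 3201186852864000

3201186852864000


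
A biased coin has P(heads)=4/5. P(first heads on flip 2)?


Geometric: P(X=2) = (1-p)^(k-1)×p = (1/5)^1×4/5 = 4/25

P(X=2) = 4/25 ≈ 16.00%


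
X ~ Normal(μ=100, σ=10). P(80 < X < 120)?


z₁=(80-100)/10=-2.0, z₂=(120-100)/10=2.0
P = Φ(2.0) - Φ(-2.0) = 0.977250 - 0.022750 = 0.954500 ≈ 0.9545

P(80 < X < 120) ≈ 0.9545


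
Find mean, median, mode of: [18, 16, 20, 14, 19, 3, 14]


Sorted: [3, 14, 14, 16, 18, 19, 20]
Mean = 104/7
Median = 16
Freq: {18: 1, 16: 1, 20: 1, 14: 2, 19: 1, 3: 1}
Mode: [14]

Mean=104/7, Median=16, Mode=14


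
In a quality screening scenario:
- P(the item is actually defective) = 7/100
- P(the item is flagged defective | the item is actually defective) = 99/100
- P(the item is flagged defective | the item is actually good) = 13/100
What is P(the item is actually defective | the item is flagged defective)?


Using Bayes' theorem:
P(A|B) = P(B|A)·P(A) / P(B)

P(the item is flagged defective) = 99/100 × 7/100 + 13/100 × 93/100
= 693/10000 + 1209/10000 = 951/5000

P(the item is actually defective|the item is flagged defective) = (693/10000) / (951/5000) = 231/634

P(the item is actually defective|the item is flagged defective) = 231/634 ≈ 36.44%


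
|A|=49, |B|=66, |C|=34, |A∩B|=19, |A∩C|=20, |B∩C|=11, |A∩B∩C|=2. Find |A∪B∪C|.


|A∪B∪C| = 49+66+34-19-20-11+2 = 101

|A∪B∪C| = 101


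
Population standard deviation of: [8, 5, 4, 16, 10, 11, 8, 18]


Mean = 80/8 = 10
  (8-10)²=4
  (5-10)²=25
  (4-10)²=36
  (16-10)²=36
  (10-10)²=0
  (11-10)²=1
  (8-10)²=4
  (18-10)²=64
Σ(x-μ)² = 170
σ² = 170/8 = 85/4

σ = √(85/4) ≈ 4.6098


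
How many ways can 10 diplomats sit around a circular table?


Circular arrangements of 10 distinct objects: fix one position to break rotational symmetry.
(n-1)! = 9! = 362880

362880


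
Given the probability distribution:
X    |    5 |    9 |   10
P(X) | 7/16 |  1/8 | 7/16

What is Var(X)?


E[X] = 123/16
E[X²] = 1037/16
Var(X) = E[X²] - (E[X])² = 1037/16 - 15129/256 = 1463/256

Var(X) = 1463/256 ≈ 5.7148


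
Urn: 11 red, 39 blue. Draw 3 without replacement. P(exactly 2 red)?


Hypergeometric: C(11,2)×C(39,1)/C(50,3)
= 55×39/19600 = 429/3920

P(X=2) = 429/3920 ≈ 10.94%


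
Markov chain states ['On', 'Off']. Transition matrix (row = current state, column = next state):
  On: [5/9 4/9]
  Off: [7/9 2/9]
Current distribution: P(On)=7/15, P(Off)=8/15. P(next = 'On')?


P(next=On) = Σᵢ P(now=i)×P(i→On)
= 7/15×5/9 + 8/15×7/9
= 7/27 + 56/135 = 91/135

P = 91/135 ≈ 0.6741


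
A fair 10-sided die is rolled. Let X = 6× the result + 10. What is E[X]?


E[die] = (1+10)/2 = 11/2
E[X] = 6×11/2 + 10 = 43

E[X] = 43


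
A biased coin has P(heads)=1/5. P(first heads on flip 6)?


Geometric: P(X=6) = (1-p)^(k-1)×p = (4/5)^5×1/5 = 1024/15625

P(X=6) = 1024/15625 ≈ 6.55%


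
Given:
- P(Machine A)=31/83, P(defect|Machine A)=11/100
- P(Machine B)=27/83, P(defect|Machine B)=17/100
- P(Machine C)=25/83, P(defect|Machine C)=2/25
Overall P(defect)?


P(B) = Σ P(B|Aᵢ)×P(Aᵢ)
  11/100×31/83 = 341/8300
  17/100×27/83 = 459/8300
  2/25×25/83 = 2/83
Sum = 10/83

P(defect) = 10/83 ≈ 12.05%


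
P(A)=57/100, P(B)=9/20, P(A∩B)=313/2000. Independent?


P(A)×P(B) = 513/2000
P(A∩B) = 313/2000
Not equal → NOT independent

No, not independent


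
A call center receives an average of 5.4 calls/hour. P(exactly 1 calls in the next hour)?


Poisson(λ=5.4): P(X=1) = e^(-λ)×λ^k/k!
= e^(-5.4) × 5.4^1 / 1!
≈ 0.004516580943 × 5.4 / 1 ≈ 0.024390

P(X=1) ≈ 0.024390 ≈ 2.44%


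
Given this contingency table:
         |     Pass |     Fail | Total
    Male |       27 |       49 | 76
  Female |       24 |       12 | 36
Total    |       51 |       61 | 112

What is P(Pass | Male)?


P(Pass | Male) = 27/(27+49) = 27/76

P(Pass|Male) = 27/76 ≈ 35.53%


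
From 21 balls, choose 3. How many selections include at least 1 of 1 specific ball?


Complement: C(21,3) - C(20,3) = 1330 - 1140 = 190

190


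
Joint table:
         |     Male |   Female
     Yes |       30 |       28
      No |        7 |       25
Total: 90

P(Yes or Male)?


P(Yes∨Male) = P(Yes) + P(Male) - P(Yes∧Male)
= (58 + 37 - 30)/90 = 65/90 = 13/18

P = 13/18 ≈ 72.22%


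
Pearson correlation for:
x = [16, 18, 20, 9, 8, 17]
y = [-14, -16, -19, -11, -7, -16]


n=6, Σx=88, Σy=-83, Σxy=-1319, Σx²=1414, Σy²=1239
r = (6×(-1319) - 88×(-83))/√((6×1414 - 88²)(6×1239 - (-83)²))
= -610/√(740×545) = -610/√403300 ≈ -610/635.0591 ≈ -0.9605

r ≈ -0.9605


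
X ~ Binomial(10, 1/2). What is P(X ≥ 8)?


P(X ≥ 8) = Σ P(X=i) for i=8..10
P(X=8) = 45/1024
P(X=9) = 5/512
P(X=10) = 1/1024
Sum = 7/128

P(X ≥ 8) = 7/128 ≈ 5.47%


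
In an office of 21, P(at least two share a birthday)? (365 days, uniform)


P(all different) = Π(365-i)/365 for i=0..20
= 0.556312
P(match) = 1 - 0.556312 = 0.443688

P ≈ 0.4437 ≈ 44.37%


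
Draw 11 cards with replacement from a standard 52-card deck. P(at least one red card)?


P(not a red card) = 26/52 = 1/2
P(none in 11 draws) = (1/2)^11 = 1/2048
P(≥1 red card) = 1 - 1/2048 = 2047/2048

P = 2047/2048 ≈ 99.95%


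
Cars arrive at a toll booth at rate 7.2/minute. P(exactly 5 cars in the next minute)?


Poisson(λ=7.2): P(X=5) = e^(-λ)×λ^k/k!
= e^(-7.2) × 7.2^5 / 5!
≈ 0.0007465858084 × 19349.17632 / 120 ≈ 0.120382

P(X=5) ≈ 0.120382 ≈ 12.04%


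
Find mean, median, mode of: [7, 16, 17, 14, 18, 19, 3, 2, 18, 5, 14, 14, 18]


Sorted: [2, 3, 5, 7, 14, 14, 14, 16, 17, 18, 18, 18, 19]
Mean = 165/13
Median = 14
Freq: {7: 1, 16: 1, 17: 1, 14: 3, 18: 3, 19: 1, 3: 1, 2: 1, 5: 1}
Mode: [14, 18]

Mean=165/13, Median=14, Mode=[14, 18]


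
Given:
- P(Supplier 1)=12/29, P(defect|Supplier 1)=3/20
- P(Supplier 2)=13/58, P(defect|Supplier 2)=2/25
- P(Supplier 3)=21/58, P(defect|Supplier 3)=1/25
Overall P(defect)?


P(B) = Σ P(B|Aᵢ)×P(Aᵢ)
  3/20×12/29 = 9/145
  2/25×13/58 = 13/725
  1/25×21/58 = 21/1450
Sum = 137/1450

P(defect) = 137/1450 ≈ 9.45%


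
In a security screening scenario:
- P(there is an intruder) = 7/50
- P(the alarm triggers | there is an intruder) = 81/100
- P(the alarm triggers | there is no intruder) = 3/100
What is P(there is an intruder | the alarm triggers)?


Using Bayes' theorem:
P(A|B) = P(B|A)·P(A) / P(B)

P(the alarm triggers) = 81/100 × 7/50 + 3/100 × 43/50
= 567/5000 + 129/5000 = 87/625

P(there is an intruder|the alarm triggers) = (567/5000) / (87/625) = 189/232

P(there is an intruder|the alarm triggers) = 189/232 ≈ 81.47%


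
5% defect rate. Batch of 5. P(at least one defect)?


P(all good) = (19/20)^5 = 2476099/3200000
P(≥1 defect) = 723901/3200000

P = 723901/3200000 ≈ 22.62%


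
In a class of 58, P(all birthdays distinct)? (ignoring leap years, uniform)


P(all different) = Π(365-i)/365 for i=0..57
= (365/365)×(364/365)×...×(308/365)
= 0.008335

P ≈ 0.0083 ≈ 0.83%


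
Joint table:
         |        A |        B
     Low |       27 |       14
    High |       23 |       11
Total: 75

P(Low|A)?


P(Low|A) = 27/(27+23) = 27/50

P = 27/50 ≈ 54.00%


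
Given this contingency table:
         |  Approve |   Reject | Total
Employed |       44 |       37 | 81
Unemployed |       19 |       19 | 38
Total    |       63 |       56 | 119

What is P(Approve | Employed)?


P(Approve | Employed) = 44/(44+37) = 44/81

P(Approve|Employed) = 44/81 ≈ 54.32%


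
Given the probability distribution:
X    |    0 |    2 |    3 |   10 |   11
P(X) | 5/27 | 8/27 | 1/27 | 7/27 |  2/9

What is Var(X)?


E[X] = 155/27
E[X²] = 163/3
Var(X) = E[X²] - (E[X])² = 163/3 - 24025/729 = 15584/729

Var(X) = 15584/729 ≈ 21.3772


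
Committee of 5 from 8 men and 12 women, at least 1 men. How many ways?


Count by #men:
  1M,4W: C(8,1)×C(12,4)=3960
  2M,3W: C(8,2)×C(12,3)=6160
  3M,2W: C(8,3)×C(12,2)=3696
  4M,1W: C(8,4)×C(12,1)=840
  5M,0W: C(8,5)×C(12,0)=56
Total = 14712

14712


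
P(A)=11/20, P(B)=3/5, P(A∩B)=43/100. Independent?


P(A)×P(B) = 33/100
P(A∩B) = 43/100
Not equal → NOT independent

No, not independent


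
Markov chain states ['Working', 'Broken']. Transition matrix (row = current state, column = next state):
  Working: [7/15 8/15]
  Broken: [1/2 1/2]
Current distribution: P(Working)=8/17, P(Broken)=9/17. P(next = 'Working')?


P(next=Working) = Σᵢ P(now=i)×P(i→Working)
= 8/17×7/15 + 9/17×1/2
= 56/255 + 9/34 = 247/510

P = 247/510 ≈ 0.4843


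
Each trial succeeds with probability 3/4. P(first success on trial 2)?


Geometric: P(X=2) = (1-p)^(k-1)×p = (1/4)^1×3/4 = 3/16

P(X=2) = 3/16 ≈ 18.75%


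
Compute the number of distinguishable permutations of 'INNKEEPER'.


Letters: 9, freq: {'I': 1, 'N': 2, 'K': 1, 'E': 3, 'P': 1, 'R': 1}
9!/(1!×2!×1!×3!×1!×1!) = 362880/12 = 30240

30240


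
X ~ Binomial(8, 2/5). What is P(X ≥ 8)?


P(X ≥ 8) = Σ P(X=i) for i=8..8
P(X=8) = 256/390625
Sum = 256/390625

P(X ≥ 8) = 256/390625 ≈ 0.07%


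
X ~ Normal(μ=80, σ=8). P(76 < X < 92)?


z₁=(76-80)/8=-0.5, z₂=(92-80)/8=1.5
P = Φ(1.5) - Φ(-0.5) = 0.933193 - 0.308538 = 0.624655 ≈ 0.6247

P(76 < X < 92) ≈ 0.6247


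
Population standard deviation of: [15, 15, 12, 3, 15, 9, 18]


Mean = 87/7
  (15-87/7)²=324/49
  (15-87/7)²=324/49
  (12-87/7)²=9/49
  (3-87/7)²=4356/49
  (15-87/7)²=324/49
  (9-87/7)²=576/49
  (18-87/7)²=1521/49
Σ(x-μ)² = 1062/7
σ² = (1062/7)/7 = 1062/49

σ = √(1062/49) ≈ 4.6555


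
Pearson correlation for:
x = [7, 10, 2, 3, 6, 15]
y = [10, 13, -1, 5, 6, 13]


n=6, Σx=43, Σy=46, Σxy=444, Σx²=423, Σy²=500
r = (6×444 - 43×46)/√((6×423 - 43²)(6×500 - 46²))
= 686/√(689×884) = 686/√609076 ≈ 686/780.4332 ≈ 0.8790

r ≈ 0.8790


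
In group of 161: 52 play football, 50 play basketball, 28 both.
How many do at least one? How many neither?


|A∪B| = 52+50-28 = 74
Neither = 161-74 = 87

At least one: 74; Neither: 87


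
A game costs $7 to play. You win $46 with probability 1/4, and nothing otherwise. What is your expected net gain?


E[gain] = (46-7)×1/4 + (-7)×3/4
= 39/4 - 21/4 = 9/2

Expected net gain = $9/2 ≈ $4.50


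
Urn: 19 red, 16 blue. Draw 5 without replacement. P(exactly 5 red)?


Hypergeometric: C(19,5)×C(16,0)/C(35,5)
= 11628×1/324632 = 171/4774

P(X=5) = 171/4774 ≈ 3.58%


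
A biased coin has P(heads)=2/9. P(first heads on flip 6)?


Geometric: P(X=6) = (1-p)^(k-1)×p = (7/9)^5×2/9 = 33614/531441

P(X=6) = 33614/531441 ≈ 6.33%


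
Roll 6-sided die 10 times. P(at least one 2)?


P(no 2)^10 = (5/6)^10 = 9765625/60466176
P(≥1) = 1 - 9765625/60466176 = 50700551/60466176

P = 50700551/60466176 ≈ 83.85%


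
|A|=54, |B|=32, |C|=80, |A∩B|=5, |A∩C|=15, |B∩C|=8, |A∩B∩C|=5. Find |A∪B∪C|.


|A∪B∪C| = 54+32+80-5-15-8+5 = 143

|A∪B∪C| = 143


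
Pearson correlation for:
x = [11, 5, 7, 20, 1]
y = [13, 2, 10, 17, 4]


n=5, Σx=44, Σy=46, Σxy=567, Σx²=596, Σy²=578
r = (5×567 - 44×46)/√((5×596 - 44²)(5×578 - 46²))
= 811/√(1044×774) = 811/√808056 ≈ 811/898.9194 ≈ 0.9022

r ≈ 0.9022


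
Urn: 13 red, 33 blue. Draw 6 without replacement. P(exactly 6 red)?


Hypergeometric: C(13,6)×C(33,0)/C(46,6)
= 1716×1/9366819 = 52/283843

P(X=6) = 52/283843 ≈ 0.02%


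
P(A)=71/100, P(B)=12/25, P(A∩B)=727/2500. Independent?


P(A)×P(B) = 213/625
P(A∩B) = 727/2500
Not equal → NOT independent

No, not independent


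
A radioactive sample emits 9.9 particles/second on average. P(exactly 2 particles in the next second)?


Poisson(λ=9.9): P(X=2) = e^(-λ)×λ^k/k!
= e^(-9.9) × 9.9^2 / 2!
≈ 5.017468206e-05 × 98.01 / 2 ≈ 0.002459

P(X=2) ≈ 0.002459 ≈ 0.25%


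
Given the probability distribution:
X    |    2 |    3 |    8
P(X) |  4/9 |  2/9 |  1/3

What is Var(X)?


E[X] = 38/9
E[X²] = 226/9
Var(X) = E[X²] - (E[X])² = 226/9 - 1444/81 = 590/81

Var(X) = 590/81 ≈ 7.2840


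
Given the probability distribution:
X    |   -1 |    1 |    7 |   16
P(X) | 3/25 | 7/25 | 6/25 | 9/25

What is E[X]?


E[X] = Σ x·P(X=x)
= (-1)×(3/25) + (1)×(7/25) + (7)×(6/25) + (16)×(9/25)
= 38/5

E[X] = 38/5


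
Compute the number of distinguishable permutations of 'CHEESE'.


Letters: 6, freq: {'C': 1, 'H': 1, 'E': 3, 'S': 1}
6!/(1!×1!×3!×1!) = 720/6 = 120

120


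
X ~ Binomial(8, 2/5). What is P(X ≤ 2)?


P(X ≤ 2) = Σ P(X=i) for i=0..2
P(X=0) = 6561/390625
P(X=1) = 34992/390625
P(X=2) = 81648/390625
Sum = 123201/390625

P(X ≤ 2) = 123201/390625 ≈ 31.54%


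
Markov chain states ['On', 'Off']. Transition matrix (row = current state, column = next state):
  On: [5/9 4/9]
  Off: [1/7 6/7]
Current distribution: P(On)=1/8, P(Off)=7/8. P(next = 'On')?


P(next=On) = Σᵢ P(now=i)×P(i→On)
= 1/8×5/9 + 7/8×1/7
= 5/72 + 1/8 = 7/36

P = 7/36 ≈ 0.1944


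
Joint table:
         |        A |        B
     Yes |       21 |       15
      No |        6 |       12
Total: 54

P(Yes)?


P(Yes) = (21+15)/54 = 36/54 = 2/3

P(Yes) = 2/3 ≈ 66.67%


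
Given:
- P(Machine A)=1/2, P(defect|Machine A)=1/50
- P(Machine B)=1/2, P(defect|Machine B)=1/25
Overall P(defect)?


P(B) = Σ P(B|Aᵢ)×P(Aᵢ)
  1/50×1/2 = 1/100
  1/25×1/2 = 1/50
Sum = 3/100

P(defect) = 3/100 ≈ 3.00%


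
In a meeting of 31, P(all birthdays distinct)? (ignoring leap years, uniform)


P(all different) = Π(365-i)/365 for i=0..30
= (365/365)×(364/365)×...×(335/365)
= 0.269545

P ≈ 0.2695 ≈ 26.95%


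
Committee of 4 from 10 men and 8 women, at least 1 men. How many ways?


Count by #men:
  1M,3W: C(10,1)×C(8,3)=560
  2M,2W: C(10,2)×C(8,2)=1260
  3M,1W: C(10,3)×C(8,1)=960
  4M,0W: C(10,4)×C(8,0)=210
Total = 2990

2990


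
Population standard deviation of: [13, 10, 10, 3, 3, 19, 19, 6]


Mean = 83/8
  (13-83/8)²=441/64
  (10-83/8)²=9/64
  (10-83/8)²=9/64
  (3-83/8)²=3481/64
  (3-83/8)²=3481/64
  (19-83/8)²=4761/64
  (19-83/8)²=4761/64
  (6-83/8)²=1225/64
Σ(x-μ)² = 2271/8
σ² = (2271/8)/8 = 2271/64

σ = √(2271/64) ≈ 5.9569


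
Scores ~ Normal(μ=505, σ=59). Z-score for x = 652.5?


z = (x - μ)/σ = (652.5 - 505)/59 = 2.5

z = 2.5


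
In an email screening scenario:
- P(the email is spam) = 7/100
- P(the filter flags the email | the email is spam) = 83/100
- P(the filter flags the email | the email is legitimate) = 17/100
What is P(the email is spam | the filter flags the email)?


Using Bayes' theorem:
P(A|B) = P(B|A)·P(A) / P(B)

P(the filter flags the email) = 83/100 × 7/100 + 17/100 × 93/100
= 581/10000 + 1581/10000 = 1081/5000

P(the email is spam|the filter flags the email) = (581/10000) / (1081/5000) = 581/2162

P(the email is spam|the filter flags the email) = 581/2162 ≈ 26.87%


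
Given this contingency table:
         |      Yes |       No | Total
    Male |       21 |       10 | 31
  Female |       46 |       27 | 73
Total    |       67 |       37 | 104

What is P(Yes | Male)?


P(Yes | Male) = 21/(21+10) = 21/31

P(Yes|Male) = 21/31 ≈ 67.74%


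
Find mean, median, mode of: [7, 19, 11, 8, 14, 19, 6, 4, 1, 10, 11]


Sorted: [1, 4, 6, 7, 8, 10, 11, 11, 14, 19, 19]
Mean = 110/11 = 10
Median = 10
Freq: {7: 1, 19: 2, 11: 2, 8: 1, 14: 1, 6: 1, 4: 1, 1: 1, 10: 1}
Mode: [11, 19]

Mean=10, Median=10, Mode=[11, 19]


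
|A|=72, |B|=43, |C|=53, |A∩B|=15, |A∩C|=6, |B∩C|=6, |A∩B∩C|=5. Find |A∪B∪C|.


|A∪B∪C| = 72+43+53-15-6-6+5 = 146

|A∪B∪C| = 146


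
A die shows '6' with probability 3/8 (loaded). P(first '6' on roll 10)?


Geometric: P(X=10) = (1-p)^(k-1)×p = (5/8)^9×3/8 = 5859375/1073741824

P(X=10) = 5859375/1073741824 ≈ 0.55%


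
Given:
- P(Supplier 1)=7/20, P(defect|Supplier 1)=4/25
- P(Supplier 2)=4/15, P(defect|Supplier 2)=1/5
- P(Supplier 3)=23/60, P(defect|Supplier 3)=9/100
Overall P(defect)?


P(B) = Σ P(B|Aᵢ)×P(Aᵢ)
  4/25×7/20 = 7/125
  1/5×4/15 = 4/75
  9/100×23/60 = 69/2000
Sum = 863/6000

P(defect) = 863/6000 ≈ 14.38%


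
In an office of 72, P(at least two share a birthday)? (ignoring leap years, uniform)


P(all different) = Π(365-i)/365 for i=0..71
= 0.000547
P(match) = 1 - 0.000547 = 0.999453

P ≈ 0.9995 ≈ 99.95%


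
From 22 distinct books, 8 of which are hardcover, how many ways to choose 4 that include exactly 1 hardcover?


Choose 1 of the 8 hardcovers and 3 of the other 14 books:
C(8,1)×C(14,3) = 8×364 = 2912

2912


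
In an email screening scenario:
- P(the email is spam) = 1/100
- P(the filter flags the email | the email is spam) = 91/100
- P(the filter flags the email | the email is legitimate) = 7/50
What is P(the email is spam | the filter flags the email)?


Using Bayes' theorem:
P(A|B) = P(B|A)·P(A) / P(B)

P(the filter flags the email) = 91/100 × 1/100 + 7/50 × 99/100
= 91/10000 + 693/5000 = 1477/10000

P(the email is spam|the filter flags the email) = (91/10000) / (1477/10000) = 13/211

P(the email is spam|the filter flags the email) = 13/211 ≈ 6.16%


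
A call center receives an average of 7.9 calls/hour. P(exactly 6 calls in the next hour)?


Poisson(λ=7.9): P(X=6) = e^(-λ)×λ^k/k!
= e^(-7.9) × 7.9^6 / 6!
≈ 0.0003707435405 × 243087.455521 / 720 ≈ 0.125171

P(X=6) ≈ 0.125171 ≈ 12.52%


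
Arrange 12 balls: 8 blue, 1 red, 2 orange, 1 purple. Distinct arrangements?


12!/(8!×1!×2!×1!) = 5940

5940


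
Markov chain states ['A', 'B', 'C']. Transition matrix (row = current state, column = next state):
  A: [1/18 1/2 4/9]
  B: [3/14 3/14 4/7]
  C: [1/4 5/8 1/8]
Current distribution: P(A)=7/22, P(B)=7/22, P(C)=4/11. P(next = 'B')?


P(next=B) = Σᵢ P(now=i)×P(i→B)
= 7/22×1/2 + 7/22×3/14 + 4/11×5/8
= 7/44 + 3/44 + 5/22 = 5/11

P = 5/11 ≈ 0.4545


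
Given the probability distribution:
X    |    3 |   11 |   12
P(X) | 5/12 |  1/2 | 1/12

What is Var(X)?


E[X] = 31/4
E[X²] = 305/4
Var(X) = E[X²] - (E[X])² = 305/4 - 961/16 = 259/16

Var(X) = 259/16 ≈ 16.1875


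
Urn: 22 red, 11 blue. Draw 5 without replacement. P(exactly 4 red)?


Hypergeometric: C(22,4)×C(11,1)/C(33,5)
= 7315×11/237336 = 7315/21576

P(X=4) = 7315/21576 ≈ 33.90%


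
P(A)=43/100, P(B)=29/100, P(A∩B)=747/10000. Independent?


P(A)×P(B) = 1247/10000
P(A∩B) = 747/10000
Not equal → NOT independent

No, not independent


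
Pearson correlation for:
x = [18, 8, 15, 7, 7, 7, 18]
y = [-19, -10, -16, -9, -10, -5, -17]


n=7, Σx=80, Σy=-86, Σxy=-1136, Σx²=1084, Σy²=1212
r = (7×(-1136) - 80×(-86))/√((7×1084 - 80²)(7×1212 - (-86)²))
= -1072/√(1188×1088) = -1072/√1292544 ≈ -1072/1136.9011 ≈ -0.9429

r ≈ -0.9429


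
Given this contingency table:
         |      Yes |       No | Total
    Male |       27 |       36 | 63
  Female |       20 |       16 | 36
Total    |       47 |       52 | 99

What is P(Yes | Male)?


P(Yes | Male) = 27/(27+36) = 27/63 = 3/7

P(Yes|Male) = 3/7 ≈ 42.86%


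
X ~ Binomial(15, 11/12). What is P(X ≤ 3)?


P(X ≤ 3) = Σ P(X=i) for i=0..3
P(X=0) = 1/15407021574586368
P(X=1) = 55/5135673858195456
P(X=2) = 4235/5135673858195456
P(X=3) = 605605/15407021574586368
Sum = 154619/3851755393646592

P(X ≤ 3) = 154619/3851755393646592 ≈ 0.00%


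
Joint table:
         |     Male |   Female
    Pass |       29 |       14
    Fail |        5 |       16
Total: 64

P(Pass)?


P(Pass) = (29+14)/64 = 43/64

P(Pass) = 43/64 ≈ 67.19%


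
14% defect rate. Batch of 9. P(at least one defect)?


P(all good) = (43/50)^9 = 502592611936843/1953125000000000
P(≥1 defect) = 1450532388063157/1953125000000000

P = 1450532388063157/1953125000000000 ≈ 74.27%


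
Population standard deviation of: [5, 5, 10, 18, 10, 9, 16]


Mean = 73/7
  (5-73/7)²=1444/49
  (5-73/7)²=1444/49
  (10-73/7)²=9/49
  (18-73/7)²=2809/49
  (10-73/7)²=9/49
  (9-73/7)²=100/49
  (16-73/7)²=1521/49
Σ(x-μ)² = 1048/7
σ² = (1048/7)/7 = 1048/49

σ = √(1048/49) ≈ 4.6247


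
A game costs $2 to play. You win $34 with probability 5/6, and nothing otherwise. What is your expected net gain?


E[gain] = (34-2)×5/6 + (-2)×1/6
= 80/3 - 1/3 = 79/3

Expected net gain = $79/3 ≈ $26.33


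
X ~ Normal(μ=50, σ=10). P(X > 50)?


z = (50-50)/10 = 0.0
P(X > 50) = 1 - P(Z ≤ 0.0) = 1 - 0.5000 = 0.5000

P(X > 50) ≈ 0.5000


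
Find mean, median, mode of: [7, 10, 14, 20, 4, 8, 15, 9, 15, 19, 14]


Sorted: [4, 7, 8, 9, 10, 14, 14, 15, 15, 19, 20]
Mean = 135/11
Median = 14
Freq: {7: 1, 10: 1, 14: 2, 20: 1, 4: 1, 8: 1, 15: 2, 9: 1, 19: 1}
Mode: [14, 15]

Mean=135/11, Median=14, Mode=[14, 15]


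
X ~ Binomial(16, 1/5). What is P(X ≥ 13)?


P(X ≥ 13) = Σ P(X=i) for i=13..16
P(X=13) = 7168/30517578125
P(X=14) = 384/30517578125
P(X=15) = 64/152587890625
P(X=16) = 1/152587890625
Sum = 1513/6103515625

P(X ≥ 13) = 1513/6103515625 ≈ 0.00%


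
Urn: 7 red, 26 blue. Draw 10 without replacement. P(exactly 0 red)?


Hypergeometric: C(7,0)×C(26,10)/C(33,10)
= 1×5311735/92561040 = 7429/129456

P(X=0) = 7429/129456 ≈ 5.74%


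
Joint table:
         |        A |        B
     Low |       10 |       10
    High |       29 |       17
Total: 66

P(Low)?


P(Low) = (10+10)/66 = 20/66 = 10/33

P(Low) = 10/33 ≈ 30.30%


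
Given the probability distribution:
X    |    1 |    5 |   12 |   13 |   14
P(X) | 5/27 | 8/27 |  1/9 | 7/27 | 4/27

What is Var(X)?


E[X] = 76/9
E[X²] = 868/9
Var(X) = E[X²] - (E[X])² = 868/9 - 5776/81 = 2036/81

Var(X) = 2036/81 ≈ 25.1358


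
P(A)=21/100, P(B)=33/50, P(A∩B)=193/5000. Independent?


P(A)×P(B) = 693/5000
P(A∩B) = 193/5000
Not equal → NOT independent

No, not independent


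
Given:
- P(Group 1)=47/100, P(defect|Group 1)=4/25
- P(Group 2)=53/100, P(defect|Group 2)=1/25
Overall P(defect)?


P(B) = Σ P(B|Aᵢ)×P(Aᵢ)
  4/25×47/100 = 47/625
  1/25×53/100 = 53/2500
Sum = 241/2500

P(defect) = 241/2500 ≈ 9.64%


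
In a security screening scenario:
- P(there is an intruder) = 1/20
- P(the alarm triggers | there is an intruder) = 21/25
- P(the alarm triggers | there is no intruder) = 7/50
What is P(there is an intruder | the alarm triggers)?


Using Bayes' theorem:
P(A|B) = P(B|A)·P(A) / P(B)

P(the alarm triggers) = 21/25 × 1/20 + 7/50 × 19/20
= 21/500 + 133/1000 = 7/40

P(there is an intruder|the alarm triggers) = (21/500) / (7/40) = 6/25

P(there is an intruder|the alarm triggers) = 6/25 ≈ 24.00%


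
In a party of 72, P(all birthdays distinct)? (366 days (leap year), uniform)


P(all different) = Π(366-i)/366 for i=0..71
= (366/366)×(365/366)×...×(295/366)
= 0.000559

P ≈ 0.0006 ≈ 0.06%


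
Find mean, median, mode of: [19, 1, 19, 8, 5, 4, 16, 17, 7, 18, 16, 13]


Sorted: [1, 4, 5, 7, 8, 13, 16, 16, 17, 18, 19, 19]
Mean = 143/12
Median = 29/2
Freq: {19: 2, 1: 1, 8: 1, 5: 1, 4: 1, 16: 2, 17: 1, 7: 1, 18: 1, 13: 1}
Mode: [16, 19]

Mean=143/12, Median=29/2, Mode=[16, 19]


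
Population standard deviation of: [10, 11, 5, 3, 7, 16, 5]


Mean = 57/7
  (10-57/7)²=169/49
  (11-57/7)²=400/49
  (5-57/7)²=484/49
  (3-57/7)²=1296/49
  (7-57/7)²=64/49
  (16-57/7)²=3025/49
  (5-57/7)²=484/49
Σ(x-μ)² = 846/7
σ² = (846/7)/7 = 846/49

σ = √(846/49) ≈ 4.1552


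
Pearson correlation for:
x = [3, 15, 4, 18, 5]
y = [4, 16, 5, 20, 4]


n=5, Σx=45, Σy=49, Σxy=652, Σx²=599, Σy²=713
r = (5×652 - 45×49)/√((5×599 - 45²)(5×713 - 49²))
= 1055/√(970×1164) = 1055/√1129080 ≈ 1055/1062.5818 ≈ 0.9929

r ≈ 0.9929


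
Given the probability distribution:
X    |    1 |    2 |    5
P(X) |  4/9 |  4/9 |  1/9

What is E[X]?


E[X] = Σ x·P(X=x)
= (1)×(4/9) + (2)×(4/9) + (5)×(1/9)
= 17/9

E[X] = 17/9


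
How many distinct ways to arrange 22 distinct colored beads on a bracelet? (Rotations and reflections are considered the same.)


Free circular arrangements: rotations and reflections both identified.
(n-1)!/2 = 21!/2 = 51090942171709440000/2 = 25545471085854720000

25545471085854720000


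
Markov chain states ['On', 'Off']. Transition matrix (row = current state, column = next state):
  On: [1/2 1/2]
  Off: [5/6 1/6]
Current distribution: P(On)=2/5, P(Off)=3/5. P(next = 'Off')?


P(next=Off) = Σᵢ P(now=i)×P(i→Off)
= 2/5×1/2 + 3/5×1/6
= 1/5 + 1/10 = 3/10

P = 3/10 ≈ 0.3000


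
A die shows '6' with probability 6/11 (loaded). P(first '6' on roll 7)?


Geometric: P(X=7) = (1-p)^(k-1)×p = (5/11)^6×6/11 = 93750/19487171

P(X=7) = 93750/19487171 ≈ 0.48%


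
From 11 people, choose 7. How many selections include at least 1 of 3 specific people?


Complement: C(11,7) - C(8,7) = 330 - 8 = 322

322


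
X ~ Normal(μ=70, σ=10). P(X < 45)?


z = (45-70)/10 = -2.5
P(Z < -2.5) = 0.0062

P(X < 45) ≈ 0.0062


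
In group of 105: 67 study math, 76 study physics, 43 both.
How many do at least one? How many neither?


|A∪B| = 67+76-43 = 100
Neither = 105-100 = 5

At least one: 100; Neither: 5


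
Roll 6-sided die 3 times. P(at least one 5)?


P(no 5)^3 = (5/6)^3 = 125/216
P(≥1) = 1 - 125/216 = 91/216

P = 91/216 ≈ 42.13%


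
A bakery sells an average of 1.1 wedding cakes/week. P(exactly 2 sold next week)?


Poisson(λ=1.1): P(X=2) = e^(-λ)×λ^k/k!
= e^(-1.1) × 1.1^2 / 2!
≈ 0.3328710837 × 1.21 / 2 ≈ 0.201387

P(X=2) ≈ 0.201387 ≈ 20.14%


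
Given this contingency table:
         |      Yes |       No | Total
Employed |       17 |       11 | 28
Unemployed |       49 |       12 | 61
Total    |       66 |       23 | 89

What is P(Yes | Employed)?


P(Yes | Employed) = 17/(17+11) = 17/28

P(Yes|Employed) = 17/28 ≈ 60.71%


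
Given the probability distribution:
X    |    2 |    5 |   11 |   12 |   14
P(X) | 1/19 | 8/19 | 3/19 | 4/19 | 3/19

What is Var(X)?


E[X] = 165/19
E[X²] = 1731/19
Var(X) = E[X²] - (E[X])² = 1731/19 - 27225/361 = 5664/361

Var(X) = 5664/361 ≈ 15.6898


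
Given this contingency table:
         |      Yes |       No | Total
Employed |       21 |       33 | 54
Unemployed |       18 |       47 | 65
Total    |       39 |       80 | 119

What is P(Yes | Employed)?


P(Yes | Employed) = 21/(21+33) = 21/54 = 7/18

P(Yes|Employed) = 7/18 ≈ 38.89%


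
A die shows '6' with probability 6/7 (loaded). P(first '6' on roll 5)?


Geometric: P(X=5) = (1-p)^(k-1)×p = (1/7)^4×6/7 = 6/16807

P(X=5) = 6/16807 ≈ 0.04%


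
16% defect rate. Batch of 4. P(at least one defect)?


P(all good) = (21/25)^4 = 194481/390625
P(≥1 defect) = 196144/390625

P = 196144/390625 ≈ 50.21%


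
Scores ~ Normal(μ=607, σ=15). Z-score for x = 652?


z = (x - μ)/σ = (652 - 607)/15 = 3.0

z = 3.0


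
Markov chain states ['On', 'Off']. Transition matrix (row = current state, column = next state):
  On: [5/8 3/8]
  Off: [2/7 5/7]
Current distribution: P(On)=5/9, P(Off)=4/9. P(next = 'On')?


P(next=On) = Σᵢ P(now=i)×P(i→On)
= 5/9×5/8 + 4/9×2/7
= 25/72 + 8/63 = 239/504

P = 239/504 ≈ 0.4742


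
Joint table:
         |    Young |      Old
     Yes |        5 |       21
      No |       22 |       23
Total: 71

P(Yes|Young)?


P(Yes|Young) = 5/(5+22) = 5/27

P = 5/27 ≈ 18.52%


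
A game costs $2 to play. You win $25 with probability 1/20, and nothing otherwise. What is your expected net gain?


E[gain] = (25-2)×1/20 + (-2)×19/20
= 23/20 - 19/10 = -3/4

Expected net gain = $-3/4 ≈ $-0.75


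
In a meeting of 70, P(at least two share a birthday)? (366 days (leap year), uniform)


P(all different) = Π(366-i)/366 for i=0..69
= 0.000858
P(match) = 1 - 0.000858 = 0.999142

P ≈ 0.9991 ≈ 99.91%


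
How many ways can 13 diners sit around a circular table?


Circular arrangements of 13 distinct objects: fix one position to break rotational symmetry.
(n-1)! = 12! = 479001600

479001600


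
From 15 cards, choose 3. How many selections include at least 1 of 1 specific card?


Complement: C(15,3) - C(14,3) = 455 - 364 = 91

91


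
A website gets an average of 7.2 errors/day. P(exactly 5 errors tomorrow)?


Poisson(λ=7.2): P(X=5) = e^(-λ)×λ^k/k!
= e^(-7.2) × 7.2^5 / 5!
≈ 0.0007465858084 × 19349.17632 / 120 ≈ 0.120382

P(X=5) ≈ 0.120382 ≈ 12.04%


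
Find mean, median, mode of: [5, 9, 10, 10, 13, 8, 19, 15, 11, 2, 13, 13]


Sorted: [2, 5, 8, 9, 10, 10, 11, 13, 13, 13, 15, 19]
Mean = 128/12 = 32/3
Median = 21/2
Freq: {5: 1, 9: 1, 10: 2, 13: 3, 8: 1, 19: 1, 15: 1, 11: 1, 2: 1}
Mode: [13]

Mean=32/3, Median=21/2, Mode=13


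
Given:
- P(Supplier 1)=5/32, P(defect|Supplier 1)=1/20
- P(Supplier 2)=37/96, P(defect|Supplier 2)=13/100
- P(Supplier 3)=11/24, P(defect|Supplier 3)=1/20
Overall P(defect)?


P(B) = Σ P(B|Aᵢ)×P(Aᵢ)
  1/20×5/32 = 1/128
  13/100×37/96 = 481/9600
  1/20×11/24 = 11/480
Sum = 97/1200

P(defect) = 97/1200 ≈ 8.08%


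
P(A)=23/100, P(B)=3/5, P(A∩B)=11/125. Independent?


P(A)×P(B) = 69/500
P(A∩B) = 11/125
Not equal → NOT independent

No, not independent


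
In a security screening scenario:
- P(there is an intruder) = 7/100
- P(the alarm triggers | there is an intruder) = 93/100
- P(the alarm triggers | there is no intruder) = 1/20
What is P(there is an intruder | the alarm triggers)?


Using Bayes' theorem:
P(A|B) = P(B|A)·P(A) / P(B)

P(the alarm triggers) = 93/100 × 7/100 + 1/20 × 93/100
= 651/10000 + 93/2000 = 279/2500

P(there is an intruder|the alarm triggers) = (651/10000) / (279/2500) = 7/12

P(there is an intruder|the alarm triggers) = 7/12 ≈ 58.33%


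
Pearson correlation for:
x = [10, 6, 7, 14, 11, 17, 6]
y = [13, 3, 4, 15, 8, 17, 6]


n=7, Σx=71, Σy=66, Σxy=799, Σx²=827, Σy²=808
r = (7×799 - 71×66)/√((7×827 - 71²)(7×808 - 66²))
= 907/√(748×1300) = 907/√972400 ≈ 907/986.1034 ≈ 0.9198

r ≈ 0.9198


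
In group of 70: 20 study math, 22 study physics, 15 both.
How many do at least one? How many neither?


|A∪B| = 20+22-15 = 27
Neither = 70-27 = 43

At least one: 27; Neither: 43


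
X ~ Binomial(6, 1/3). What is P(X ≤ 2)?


P(X ≤ 2) = Σ P(X=i) for i=0..2
P(X=0) = 64/729
P(X=1) = 64/243
P(X=2) = 80/243
Sum = 496/729

P(X ≤ 2) = 496/729 ≈ 68.04%


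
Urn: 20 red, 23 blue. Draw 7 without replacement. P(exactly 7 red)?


Hypergeometric: C(20,7)×C(23,0)/C(43,7)
= 77520×1/32224114 = 2040/848003

P(X=7) = 2040/848003 ≈ 0.24%


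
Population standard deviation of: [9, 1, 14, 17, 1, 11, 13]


Mean = 66/7
  (9-66/7)²=9/49
  (1-66/7)²=3481/49
  (14-66/7)²=1024/49
  (17-66/7)²=2809/49
  (1-66/7)²=3481/49
  (11-66/7)²=121/49
  (13-66/7)²=625/49
Σ(x-μ)² = 1650/7
σ² = (1650/7)/7 = 1650/49

σ = √(1650/49) ≈ 5.8029


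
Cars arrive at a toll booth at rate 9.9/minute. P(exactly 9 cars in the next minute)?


Poisson(λ=9.9): P(X=9) = e^(-λ)×λ^k/k!
= e^(-9.9) × 9.9^9 / 9!
≈ 5.017468206e-05 × 913517247.484 / 362880 ≈ 0.126310

P(X=9) ≈ 0.126310 ≈ 12.63%


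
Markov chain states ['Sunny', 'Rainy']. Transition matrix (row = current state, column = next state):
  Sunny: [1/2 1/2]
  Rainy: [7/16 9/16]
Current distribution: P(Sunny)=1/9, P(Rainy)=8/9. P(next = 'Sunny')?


P(next=Sunny) = Σᵢ P(now=i)×P(i→Sunny)
= 1/9×1/2 + 8/9×7/16
= 1/18 + 7/18 = 4/9

P = 4/9 ≈ 0.4444


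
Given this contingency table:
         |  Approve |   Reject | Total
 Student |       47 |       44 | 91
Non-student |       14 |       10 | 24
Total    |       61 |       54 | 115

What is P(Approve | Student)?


P(Approve | Student) = 47/(47+44) = 47/91

P(Approve|Student) = 47/91 ≈ 51.65%


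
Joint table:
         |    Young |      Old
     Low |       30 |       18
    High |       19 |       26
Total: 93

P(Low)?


P(Low) = (30+18)/93 = 48/93 = 16/31

P(Low) = 16/31 ≈ 51.61%


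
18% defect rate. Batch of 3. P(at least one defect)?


P(all good) = (41/50)^3 = 68921/125000
P(≥1 defect) = 56079/125000

P = 56079/125000 ≈ 44.86%


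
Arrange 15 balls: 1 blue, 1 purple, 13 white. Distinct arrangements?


15!/(1!×1!×13!) = 210

210


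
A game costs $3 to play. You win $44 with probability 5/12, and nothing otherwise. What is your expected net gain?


E[gain] = (44-3)×5/12 + (-3)×7/12
= 205/12 - 7/4 = 46/3

Expected net gain = $46/3 ≈ $15.33


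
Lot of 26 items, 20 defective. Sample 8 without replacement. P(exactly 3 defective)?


Hypergeometric: C(20,3)×C(6,5)/C(26,8)
= 1140×6/1562275 = 72/16445

P(X=3) = 72/16445 ≈ 0.44%


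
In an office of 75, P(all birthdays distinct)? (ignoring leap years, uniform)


P(all different) = Π(365-i)/365 for i=0..74
= (365/365)×(364/365)×...×(291/365)
= 0.000280

P ≈ 0.0003 ≈ 0.03%


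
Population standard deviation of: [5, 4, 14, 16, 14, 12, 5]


Mean = 70/7 = 10
  (5-10)²=25
  (4-10)²=36
  (14-10)²=16
  (16-10)²=36
  (14-10)²=16
  (12-10)²=4
  (5-10)²=25
Σ(x-μ)² = 158
σ² = 158/7

σ = √(158/7) ≈ 4.7509


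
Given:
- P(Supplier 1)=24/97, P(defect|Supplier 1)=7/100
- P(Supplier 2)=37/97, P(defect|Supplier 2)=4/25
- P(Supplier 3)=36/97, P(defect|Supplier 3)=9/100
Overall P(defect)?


P(B) = Σ P(B|Aᵢ)×P(Aᵢ)
  7/100×24/97 = 42/2425
  4/25×37/97 = 148/2425
  9/100×36/97 = 81/2425
Sum = 271/2425

P(defect) = 271/2425 ≈ 11.18%


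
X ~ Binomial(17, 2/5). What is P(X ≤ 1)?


P(X ≤ 1) = Σ P(X=i) for i=0..1
P(X=0) = 129140163/762939453125
P(X=1) = 1463588514/762939453125
Sum = 1592728677/762939453125

P(X ≤ 1) = 1592728677/762939453125 ≈ 0.21%


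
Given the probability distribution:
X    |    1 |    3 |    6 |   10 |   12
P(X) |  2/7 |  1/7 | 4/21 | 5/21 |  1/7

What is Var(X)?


E[X] = 125/21
E[X²] = 1109/21
Var(X) = E[X²] - (E[X])² = 1109/21 - 15625/441 = 7664/441

Var(X) = 7664/441 ≈ 17.3787


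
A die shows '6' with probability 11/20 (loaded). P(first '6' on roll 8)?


Geometric: P(X=8) = (1-p)^(k-1)×p = (9/20)^7×11/20 = 52612659/25600000000

P(X=8) = 52612659/25600000000 ≈ 0.21%


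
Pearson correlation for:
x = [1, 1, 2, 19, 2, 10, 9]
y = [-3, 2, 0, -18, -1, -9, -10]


n=7, Σx=44, Σy=-39, Σxy=-525, Σx²=552, Σy²=519
r = (7×(-525) - 44×(-39))/√((7×552 - 44²)(7×519 - (-39)²))
= -1959/√(1928×2112) = -1959/√4071936 ≈ -1959/2017.9039 ≈ -0.9708

r ≈ -0.9708


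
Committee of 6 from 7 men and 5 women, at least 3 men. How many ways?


Count by #men:
  3M,3W: C(7,3)×C(5,3)=350
  4M,2W: C(7,4)×C(5,2)=350
  5M,1W: C(7,5)×C(5,1)=105
  6M,0W: C(7,6)×C(5,0)=7
Total = 812

812


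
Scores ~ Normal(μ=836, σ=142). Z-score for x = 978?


z = (x - μ)/σ = (978 - 836)/142 = 1.0

z = 1.0


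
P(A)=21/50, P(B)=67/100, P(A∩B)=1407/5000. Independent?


P(A)×P(B) = 1407/5000
P(A∩B) = 1407/5000
Equal ✓ → Independent

Yes, independent
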